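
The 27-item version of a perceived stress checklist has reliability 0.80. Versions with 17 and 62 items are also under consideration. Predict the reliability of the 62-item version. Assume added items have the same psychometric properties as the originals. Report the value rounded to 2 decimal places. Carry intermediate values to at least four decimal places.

The 17-item form is not needed; work directly from the 27-item form with n = 62/27 = 2.2963.
r_{62} = n·r / (1 + (n − 1)·r) = 1.8370 / 2.0370 ≈ 0.9018

0.90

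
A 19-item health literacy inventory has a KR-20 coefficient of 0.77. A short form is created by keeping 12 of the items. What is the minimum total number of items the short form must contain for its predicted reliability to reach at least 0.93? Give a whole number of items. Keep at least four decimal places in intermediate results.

76

First, r for the 12-item form: n = 12/19 = 0.6316, so r_12 = 0.6316·0.77/(1 + (0.6316 − 1)·0.77) = 0.6789
Then solve for n' with r_old = 0.6789, r_target = 0.93: n' = 0.93(1 − 0.6789)/[0.6789(1 − 0.93)] = 6.2838
Items = 6.2838 × 12 ≈ 75.41 → 76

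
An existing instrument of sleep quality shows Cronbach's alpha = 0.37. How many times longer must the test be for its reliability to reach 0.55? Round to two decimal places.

2.08

Rearranging the Spearman-Brown formula for n,
n = r_target (1 − r_old) / [ r_old (1 − r_target) ]
n = [0.55 × 0.63] / [0.37 × 0.45]
  = 0.3465 / 0.1665 = 2.0811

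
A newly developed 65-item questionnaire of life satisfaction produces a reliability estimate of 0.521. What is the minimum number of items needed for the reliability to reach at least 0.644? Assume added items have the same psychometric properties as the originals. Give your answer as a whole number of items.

Rearranging the Spearman-Brown formula for n,
n = r_target (1 − r_old) / [ r_old (1 − r_target) ]
n = 0.644 × (1 − 0.521) / [ 0.521 × (1 − 0.644) ]
  = 0.308476 / 0.185476 = 1.6632
1.6632 × 65 = 108.11 → 109 items

109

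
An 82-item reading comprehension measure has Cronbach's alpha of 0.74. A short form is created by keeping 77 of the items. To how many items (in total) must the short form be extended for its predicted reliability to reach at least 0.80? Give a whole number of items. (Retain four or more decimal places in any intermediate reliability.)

116

Short-form reliability: n = 77/82 = 0.9390; r_77 = n·r/(1+(n−1)r) ≈ 0.7277
Then solve for n' with r_old = 0.7277, r_target = 0.80: n' = 0.80(1 − 0.7277)/[0.7277(1 − 0.80)] = 1.4968
Items = 1.4968 × 77 ≈ 115.25 → 116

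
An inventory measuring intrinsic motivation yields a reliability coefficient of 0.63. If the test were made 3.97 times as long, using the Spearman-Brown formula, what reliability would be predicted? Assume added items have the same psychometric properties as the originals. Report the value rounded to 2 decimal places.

0.87

Spearman-Brown: r_new = n·r / (1 + (n − 1)·r)
r_new = (3.97 × 0.63) / (1 + (3.97 − 1) × 0.63)
     = 2.5011 / 2.8711 = 0.8711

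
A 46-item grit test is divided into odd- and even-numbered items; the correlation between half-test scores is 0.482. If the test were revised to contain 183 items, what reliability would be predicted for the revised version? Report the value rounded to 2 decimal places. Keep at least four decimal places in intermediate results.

First correct the split-half correlation to full-test reliability: r_full = 2 × 0.482 / (1 + 0.482) ≈ 0.6505
Length factor from 46 to 183 items: n = 183/46 = 3.9783
r_new = n·r_full / (1 + (n − 1)·r_full) = 2.5879 / 2.9374 ≈ 0.8810

0.88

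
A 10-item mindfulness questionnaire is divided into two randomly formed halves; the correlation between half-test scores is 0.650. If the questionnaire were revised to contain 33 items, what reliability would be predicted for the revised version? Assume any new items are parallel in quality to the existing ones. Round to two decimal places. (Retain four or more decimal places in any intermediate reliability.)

0.92

First correct the split-half correlation to full-test reliability: r_full = 2 × 0.650 / (1 + 0.650) ≈ 0.7879
Length factor from 10 to 33 items: n = 33/10 = 3.3000
r_new = n·r_full / (1 + (n − 1)·r_full) = 2.6001 / 2.8122 ≈ 0.9246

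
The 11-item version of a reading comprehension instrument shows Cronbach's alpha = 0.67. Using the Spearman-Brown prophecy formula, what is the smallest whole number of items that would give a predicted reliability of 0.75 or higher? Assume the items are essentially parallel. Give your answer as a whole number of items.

17

n = 0.75 × (1 − 0.67) / [ 0.67 × (1 − 0.75) ]
  = 0.2475 / 0.1675 = 1.4776
Items needed = n × 11 = 1.4776 × 11 ≈ 16.25 → round up to 17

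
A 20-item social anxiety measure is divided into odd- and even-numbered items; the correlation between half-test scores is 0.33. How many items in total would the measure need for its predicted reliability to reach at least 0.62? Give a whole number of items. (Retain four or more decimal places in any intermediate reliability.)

r_full = 2(0.33)/(1 + 0.33) = 0.4962
n = r_tgt(1 − r_full) / [r_full(1 − r_tgt)] = 0.62 × 0.5038 / (0.4962 × 0.38) ≈ 1.6566
Required items = 1.6566 × 20 = 33.13, so 34 items.

34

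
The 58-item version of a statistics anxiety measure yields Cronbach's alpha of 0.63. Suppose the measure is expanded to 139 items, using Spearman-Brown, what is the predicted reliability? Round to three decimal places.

0.803

n = 139/58 = 2.3966
r_new = (2.3966 × 0.63) / (1 + (2.3966 − 1) × 0.63)
     = 1.5099 / 1.8799 = 0.8032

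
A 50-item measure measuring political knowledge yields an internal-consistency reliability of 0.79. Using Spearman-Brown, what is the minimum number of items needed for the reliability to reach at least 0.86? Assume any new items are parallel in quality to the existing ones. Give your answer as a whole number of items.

Rearranging the Spearman-Brown formula for n,
n = r*(1 − r) / [ r (1 − r*) ]
n = 0.86 × (1 − 0.79) / [ 0.79 × (1 − 0.86) ]
  = 0.1806 / 0.1106 = 1.6329
So the test needs 1.6329 × 50 ≈ 81.64 items; rounding up, 82.

82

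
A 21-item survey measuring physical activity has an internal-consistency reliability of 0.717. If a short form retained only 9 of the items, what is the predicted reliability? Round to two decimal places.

n = 9/21 = 0.4286
Apply the Spearman-Brown prophecy formula, r' = nr / [1 + (n − 1)r]:
r_new = 0.4286·0.717 / [1 + (0.4286 − 1)·0.717]
     = 0.3073 / 0.5903 = 0.5206

0.52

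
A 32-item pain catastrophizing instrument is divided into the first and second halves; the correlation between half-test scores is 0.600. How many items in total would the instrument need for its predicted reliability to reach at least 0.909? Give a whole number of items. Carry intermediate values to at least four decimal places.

Corrected full-test reliability: r_full = 2 × 0.600 / (1 + 0.600) ≈ 0.7500
n = r_tgt(1 − r_full) / [r_full(1 − r_tgt)] = 0.909 × 0.2500 / (0.7500 × 0.091) ≈ 3.3297
Required items = 3.3297 × 32 = 106.55, so 107 items.

107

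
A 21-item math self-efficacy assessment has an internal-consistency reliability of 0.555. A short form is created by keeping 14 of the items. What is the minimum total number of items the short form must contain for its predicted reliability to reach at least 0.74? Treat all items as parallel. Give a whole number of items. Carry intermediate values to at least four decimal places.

48

Short-form reliability: n = 14/21 = 0.6667; r_14 = n·r/(1+(n−1)r) ≈ 0.4540
Then solve for n' with r_old = 0.4540, r_target = 0.74: n' = 0.74(1 − 0.4540)/[0.4540(1 − 0.74)] = 3.4229
Total items = 3.4229 × 14 = 47.92, rounded up to 48.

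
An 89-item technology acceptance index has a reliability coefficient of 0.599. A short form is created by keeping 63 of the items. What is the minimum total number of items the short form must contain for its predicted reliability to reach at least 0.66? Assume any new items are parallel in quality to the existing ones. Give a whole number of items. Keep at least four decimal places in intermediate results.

Short-form reliability: n = 63/89 = 0.7079; r_63 = n·r/(1+(n−1)r) ≈ 0.5140
Then solve for n' with r_old = 0.5140, r_target = 0.66: n' = 0.66(1 − 0.5140)/[0.5140(1 − 0.66)] = 1.8354
Total items = 1.8354 × 63 = 115.63, rounded up to 116.

116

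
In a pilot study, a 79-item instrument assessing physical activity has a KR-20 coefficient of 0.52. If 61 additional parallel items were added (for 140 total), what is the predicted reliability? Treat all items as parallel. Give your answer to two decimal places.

n = 140/79 = 1.7722
r_new = (1.7722 × 0.52) / (1 + (1.7722 − 1) × 0.52)
r_new = 0.9215 / 1.4015 ≈ 0.6575

0.66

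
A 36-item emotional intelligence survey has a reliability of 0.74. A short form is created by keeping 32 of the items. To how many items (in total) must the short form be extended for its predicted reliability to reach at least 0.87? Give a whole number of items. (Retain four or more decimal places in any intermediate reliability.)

Short-form reliability: n = 32/36 = 0.8889; r_32 = n·r/(1+(n−1)r) ≈ 0.7167
Length factor from the short form to reach 0.87: n' = 0.87(1 − 0.7167) / [0.7167(1 − 0.87)] ≈ 2.6454
Items = 2.6454 × 32 ≈ 84.65 → 85

85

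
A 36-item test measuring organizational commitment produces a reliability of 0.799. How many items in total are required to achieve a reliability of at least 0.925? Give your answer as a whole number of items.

112

n = 0.925 × (1 − 0.799) / [ 0.799 × (1 − 0.925) ]
n = 0.185925 / 0.059925 ≈ 3.1026
Items needed = n × 36 = 3.1026 × 36 ≈ 111.69 → round up to 112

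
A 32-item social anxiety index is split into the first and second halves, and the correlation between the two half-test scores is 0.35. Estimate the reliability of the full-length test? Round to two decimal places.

0.52

The full test is twice the length of either half (n = 2).
r_full = 2r_hh / (1 + r_hh) = 2 × 0.35 / (1 + 0.35)
r_full = 0.7000 / 1.3500 ≈ 0.5185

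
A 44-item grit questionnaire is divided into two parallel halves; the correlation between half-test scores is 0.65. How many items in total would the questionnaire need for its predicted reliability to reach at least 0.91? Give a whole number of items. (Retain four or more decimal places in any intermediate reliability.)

r_full = 2(0.65)/(1 + 0.65) = 0.7879
Solve Spearman-Brown for n: n = 0.91(1 − 0.7879) / [0.7879(1 − 0.91)] = 2.7219
Items = 2.7219 × 44 ≈ 119.76 → 120

120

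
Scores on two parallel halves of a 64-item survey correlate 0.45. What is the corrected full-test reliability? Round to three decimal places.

Apply the Spearman-Brown correction with n = 2:
r_full = 2r_hh / (1 + r_hh) = 2 × 0.45 / (1 + 0.45)
       = 0.9000 / 1.4500 = 0.6207

0.621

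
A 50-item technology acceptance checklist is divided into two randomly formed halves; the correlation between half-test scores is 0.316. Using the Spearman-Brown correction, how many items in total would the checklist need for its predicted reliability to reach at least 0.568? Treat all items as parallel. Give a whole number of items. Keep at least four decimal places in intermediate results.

Corrected full-test reliability: r_full = 2 × 0.316 / (1 + 0.316) ≈ 0.4802
Solve Spearman-Brown for n: n = 0.568(1 − 0.4802) / [0.4802(1 − 0.568)] = 1.4232
Items = 1.4232 × 50 ≈ 71.16 → 72

72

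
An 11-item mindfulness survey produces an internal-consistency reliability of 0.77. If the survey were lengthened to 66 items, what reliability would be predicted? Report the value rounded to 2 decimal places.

Length ratio n = 66/11 = 6
r_new = (6 × 0.77) / (1 + (6 − 1) × 0.77)
     = 4.6200 / 4.8500 = 0.9526

0.95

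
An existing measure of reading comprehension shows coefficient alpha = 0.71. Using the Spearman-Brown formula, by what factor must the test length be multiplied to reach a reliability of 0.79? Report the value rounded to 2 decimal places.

1.54

Rearranging the Spearman-Brown formula for n,
n = r*(1 − r) / [ r (1 − r*) ]
n = 0.79 × (1 − 0.71) / [ 0.71 × (1 − 0.79) ]
  = 0.2291 / 0.1491 = 1.5366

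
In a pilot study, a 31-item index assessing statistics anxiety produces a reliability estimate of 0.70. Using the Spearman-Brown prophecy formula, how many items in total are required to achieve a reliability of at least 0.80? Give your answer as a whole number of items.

Rearranging the Spearman-Brown formula for n,
n = r*(1 − r) / [ r (1 − r*) ]
n = 0.80(1 − 0.70) / [0.70(1 − 0.80)]
  = 0.2400 / 0.1400 = 1.7143
Items needed = n × 31 = 1.7143 × 31 ≈ 53.14 → round up to 54

54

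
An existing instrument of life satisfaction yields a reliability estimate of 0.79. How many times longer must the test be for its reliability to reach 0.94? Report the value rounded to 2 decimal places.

4.16

n = 0.94(1 − 0.79) / [0.79(1 − 0.94)]
n = 0.1974 / 0.0474 ≈ 4.1646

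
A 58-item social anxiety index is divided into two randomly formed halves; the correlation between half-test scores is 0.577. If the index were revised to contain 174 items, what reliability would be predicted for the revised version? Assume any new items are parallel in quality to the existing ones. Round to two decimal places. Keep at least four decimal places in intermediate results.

0.89

First correct the split-half correlation to full-test reliability: r_full = 2 × 0.577 / (1 + 0.577) ≈ 0.7318
Length factor from 58 to 174 items: n = 174/58 = 3.0000
r_new = n·r_full / (1 + (n − 1)·r_full) = 2.1954 / 2.4636 ≈ 0.8911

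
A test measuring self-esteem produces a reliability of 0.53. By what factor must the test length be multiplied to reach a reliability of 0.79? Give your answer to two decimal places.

n = [0.79 × 0.47] / [0.53 × 0.21]
n = 0.3713 / 0.1113 ≈ 3.3360

3.34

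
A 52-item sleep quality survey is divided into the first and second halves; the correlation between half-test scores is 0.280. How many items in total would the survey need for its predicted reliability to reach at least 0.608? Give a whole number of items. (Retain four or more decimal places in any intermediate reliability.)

r_full = 2(0.280)/(1 + 0.280) = 0.4375
Solve Spearman-Brown for n: n = 0.608(1 − 0.4375) / [0.4375(1 − 0.608)] = 1.9942
Required items = 1.9942 × 52 = 103.70, so 104 items.

104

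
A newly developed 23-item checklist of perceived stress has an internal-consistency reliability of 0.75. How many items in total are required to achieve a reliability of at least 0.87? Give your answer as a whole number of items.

52

Rearranging the Spearman-Brown formula for n,
n = r_target (1 − r_old) / [ r_old (1 − r_target) ]
n = [0.87 × 0.25] / [0.75 × 0.13]
  = 0.2175 / 0.0975 = 2.2308
So the test needs 2.2308 × 23 ≈ 51.31 items; rounding up, 52.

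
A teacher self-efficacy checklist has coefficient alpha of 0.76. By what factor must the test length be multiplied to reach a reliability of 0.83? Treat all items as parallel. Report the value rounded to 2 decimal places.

1.54

Rearranging the Spearman-Brown formula for n,
n = r*(1 − r) / [ r (1 − r*) ]
n = 0.83(1 − 0.76) / [0.76(1 − 0.83)]
n = 0.1992 / 0.1292 ≈ 1.5418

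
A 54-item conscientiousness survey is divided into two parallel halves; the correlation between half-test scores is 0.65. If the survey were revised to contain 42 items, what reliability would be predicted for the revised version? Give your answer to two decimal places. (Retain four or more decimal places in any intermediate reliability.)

Full-test reliability from the split-half r: r_full = 2(0.65)/(1 + 0.65) = 0.7879
Then adjust to 42 items: n = 42/54 = 0.7778
r_new = n·r_full / (1 + (n − 1)·r_full) = 0.6128 / 0.8249 ≈ 0.7429

0.74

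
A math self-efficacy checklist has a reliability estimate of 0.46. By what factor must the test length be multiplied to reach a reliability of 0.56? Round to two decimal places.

1.49

Spearman-Brown solved for the length factor n:
n = r_target (1 − r_old) / [ r_old (1 − r_target) ]
n = 0.56(1 − 0.46) / [0.46(1 − 0.56)]
n = 0.3024 / 0.2024 ≈ 1.4941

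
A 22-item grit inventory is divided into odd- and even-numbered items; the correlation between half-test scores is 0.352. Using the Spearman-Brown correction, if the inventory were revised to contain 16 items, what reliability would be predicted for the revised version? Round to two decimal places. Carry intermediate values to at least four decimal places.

Full-test reliability from the split-half r: r_full = 2(0.352)/(1 + 0.352) = 0.5207
Then adjust to 16 items: n = 16/22 = 0.7273
r_new = n·r_full / (1 + (n − 1)·r_full) = 0.3787 / 0.8580 ≈ 0.4414

0.44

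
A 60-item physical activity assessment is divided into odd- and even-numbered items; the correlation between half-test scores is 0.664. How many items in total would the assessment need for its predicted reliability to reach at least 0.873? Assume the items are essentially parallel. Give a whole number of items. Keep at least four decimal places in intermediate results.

105

r_full = 2(0.664)/(1 + 0.664) = 0.7981
Solve Spearman-Brown for n: n = 0.873(1 − 0.7981) / [0.7981(1 − 0.873)] = 1.7390
Items = 1.7390 × 60 ≈ 104.34 → 105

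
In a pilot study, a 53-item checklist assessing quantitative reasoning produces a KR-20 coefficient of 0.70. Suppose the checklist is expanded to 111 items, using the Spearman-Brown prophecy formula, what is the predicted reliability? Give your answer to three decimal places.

0.830

n = 111/53 = 2.0943
By Spearman-Brown, r_new = n r / (1 + (n − 1) r).
r_new = 2.0943·0.70 / [1 + (2.0943 − 1)·0.70]
     = 1.4660 / 1.7660 = 0.8301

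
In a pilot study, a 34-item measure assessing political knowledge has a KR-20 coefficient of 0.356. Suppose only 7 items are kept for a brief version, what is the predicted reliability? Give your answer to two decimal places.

0.10

The new length is 7/34 = 0.2059 times the old.
r_new = 0.2059·0.356 / [1 + (0.2059 − 1)·0.356]
     = 0.0733 / 0.7173 = 0.1022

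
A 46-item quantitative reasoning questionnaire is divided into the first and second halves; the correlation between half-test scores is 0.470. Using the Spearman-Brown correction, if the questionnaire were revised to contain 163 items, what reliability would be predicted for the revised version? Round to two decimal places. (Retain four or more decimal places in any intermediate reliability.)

0.86

Full-test reliability from the split-half r: r_full = 2(0.470)/(1 + 0.470) = 0.6395
Then adjust to 163 items: n = 163/46 = 3.5435
r_new = n·r_full / (1 + (n − 1)·r_full) = 2.2661 / 2.6266 ≈ 0.8628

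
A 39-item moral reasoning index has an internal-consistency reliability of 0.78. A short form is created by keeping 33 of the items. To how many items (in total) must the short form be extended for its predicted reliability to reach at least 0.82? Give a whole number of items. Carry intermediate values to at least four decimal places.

First, r for the 33-item form: n = 33/39 = 0.8462, so r_33 = 0.8462·0.78/(1 + (0.8462 − 1)·0.78) = 0.7500
Then solve for n' with r_old = 0.7500, r_target = 0.82: n' = 0.82(1 − 0.7500)/[0.7500(1 − 0.82)] = 1.5185
Total items = 1.5185 × 33 = 50.11, rounded up to 51.

51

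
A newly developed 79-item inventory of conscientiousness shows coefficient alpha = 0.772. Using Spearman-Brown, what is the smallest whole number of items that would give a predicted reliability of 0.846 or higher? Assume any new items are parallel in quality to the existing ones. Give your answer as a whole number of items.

129

Rearranging the Spearman-Brown formula for n,
n = r*(1 − r) / [ r (1 − r*) ]
n = [0.846 × 0.228] / [0.772 × 0.154]
  = 0.192888 / 0.118888 = 1.6224
Items needed = n × 79 = 1.6224 × 79 ≈ 128.17 → round up to 129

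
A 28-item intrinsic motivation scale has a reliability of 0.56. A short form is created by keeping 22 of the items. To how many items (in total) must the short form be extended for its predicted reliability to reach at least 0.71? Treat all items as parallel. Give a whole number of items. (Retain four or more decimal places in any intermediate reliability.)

Short-form reliability: n = 22/28 = 0.7857; r_22 = n·r/(1+(n−1)r) ≈ 0.5000
Length factor from the short form to reach 0.71: n' = 0.71(1 − 0.5000) / [0.5000(1 − 0.71)] ≈ 2.4483
Items = 2.4483 × 22 ≈ 53.86 → 54

54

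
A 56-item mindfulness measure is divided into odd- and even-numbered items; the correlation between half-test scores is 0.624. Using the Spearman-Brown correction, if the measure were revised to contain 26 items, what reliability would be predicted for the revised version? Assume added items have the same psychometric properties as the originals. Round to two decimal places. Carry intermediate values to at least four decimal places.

Spearman-Brown correction (n = 2): r_full = 2·0.624/(1 + 0.624) = 0.7685
Then adjust to 26 items: n = 26/56 = 0.4643
r_new = n·r_full / (1 + (n − 1)·r_full) = 0.3568 / 0.5883 ≈ 0.6065

0.61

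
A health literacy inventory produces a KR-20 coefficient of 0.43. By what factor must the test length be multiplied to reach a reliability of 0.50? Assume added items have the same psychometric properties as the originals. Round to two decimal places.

1.33

n = 0.50(1 − 0.43) / [0.43(1 − 0.50)]
n = 0.2850 / 0.2150 ≈ 1.3256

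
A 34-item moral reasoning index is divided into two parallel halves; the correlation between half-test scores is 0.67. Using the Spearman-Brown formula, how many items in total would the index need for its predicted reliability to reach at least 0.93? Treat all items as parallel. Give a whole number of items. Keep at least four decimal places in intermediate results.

Corrected full-test reliability: r_full = 2 × 0.67 / (1 + 0.67) ≈ 0.8024
n = r_tgt(1 − r_full) / [r_full(1 − r_tgt)] = 0.93 × 0.1976 / (0.8024 × 0.07) ≈ 3.2718
Items = 3.2718 × 34 ≈ 111.24 → 112

112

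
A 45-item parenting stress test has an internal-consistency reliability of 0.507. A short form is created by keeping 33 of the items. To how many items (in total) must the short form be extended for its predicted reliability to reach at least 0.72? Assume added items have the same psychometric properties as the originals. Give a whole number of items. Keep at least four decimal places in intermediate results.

First, r for the 33-item form: n = 33/45 = 0.7333, so r_33 = 0.7333·0.507/(1 + (0.7333 − 1)·0.507) = 0.4299
Length factor from the short form to reach 0.72: n' = 0.72(1 − 0.4299) / [0.4299(1 − 0.72)] ≈ 3.4100
Total items = 3.4100 × 33 = 112.53, rounded up to 113.

113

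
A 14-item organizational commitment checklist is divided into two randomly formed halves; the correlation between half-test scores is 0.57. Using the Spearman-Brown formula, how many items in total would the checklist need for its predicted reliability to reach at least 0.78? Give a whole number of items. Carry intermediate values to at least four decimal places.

r_full = 2(0.57)/(1 + 0.57) = 0.7261
n = r_tgt(1 − r_full) / [r_full(1 − r_tgt)] = 0.78 × 0.2739 / (0.7261 × 0.22) ≈ 1.3374
Items = 1.3374 × 14 ≈ 18.72 → 19

19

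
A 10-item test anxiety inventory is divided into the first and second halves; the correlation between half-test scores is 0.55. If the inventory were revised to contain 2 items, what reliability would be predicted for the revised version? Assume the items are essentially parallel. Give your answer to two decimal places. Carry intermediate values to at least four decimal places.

0.33

Spearman-Brown correction (n = 2): r_full = 2·0.55/(1 + 0.55) = 0.7097
Length factor from 10 to 2 items: n = 2/10 = 0.2000
r_new = n·r_full / (1 + (n − 1)·r_full) = 0.1419 / 0.4322 ≈ 0.3283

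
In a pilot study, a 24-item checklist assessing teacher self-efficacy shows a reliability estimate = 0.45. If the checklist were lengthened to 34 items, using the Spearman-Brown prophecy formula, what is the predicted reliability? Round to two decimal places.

Length ratio n = 34/24 = 1.4167
Apply the Spearman-Brown prophecy formula, r' = nr / [1 + (n − 1)r]:
r_new = 1.4167·0.45 / [1 + (1.4167 − 1)·0.45]
     = 0.6375 / 1.1875 = 0.5368

0.54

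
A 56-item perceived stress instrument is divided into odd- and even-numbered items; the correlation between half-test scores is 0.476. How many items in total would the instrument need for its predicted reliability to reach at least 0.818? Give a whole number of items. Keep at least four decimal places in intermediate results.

Corrected full-test reliability: r_full = 2 × 0.476 / (1 + 0.476) ≈ 0.6450
Solve Spearman-Brown for n: n = 0.818(1 − 0.6450) / [0.6450(1 − 0.818)] = 2.4737
Required items = 2.4737 × 56 = 138.53, so 139 items.

139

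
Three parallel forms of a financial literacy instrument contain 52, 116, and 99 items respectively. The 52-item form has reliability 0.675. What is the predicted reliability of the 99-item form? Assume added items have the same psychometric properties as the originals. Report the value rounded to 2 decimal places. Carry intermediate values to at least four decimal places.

The 116-item form is not needed; work directly from the 52-item form with n = 99/52 = 1.9038.
r_{99} = n·r / (1 + (n − 1)·r) = 1.2851 / 1.6101 ≈ 0.7981

0.80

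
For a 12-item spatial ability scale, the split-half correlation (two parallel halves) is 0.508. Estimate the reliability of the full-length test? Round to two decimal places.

0.67

Each half is half the length of the full test, so the full test is n = 2 times a half.
r_full = 2(0.508) / (1 + 0.508)
       = 1.0160 / 1.5080 = 0.6737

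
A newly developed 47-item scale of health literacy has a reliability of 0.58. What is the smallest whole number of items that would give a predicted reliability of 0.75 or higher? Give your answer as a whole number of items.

n = [0.75 × 0.42] / [0.58 × 0.25]
  = 0.3150 / 0.1450 = 2.1724
Items needed = n × 47 = 2.1724 × 47 ≈ 102.10 → round up to 103

103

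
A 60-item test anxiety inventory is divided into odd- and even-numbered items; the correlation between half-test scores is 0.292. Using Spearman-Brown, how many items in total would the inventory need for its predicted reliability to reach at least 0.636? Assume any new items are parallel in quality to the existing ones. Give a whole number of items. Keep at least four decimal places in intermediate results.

r_full = 2(0.292)/(1 + 0.292) = 0.4520
n = r_tgt(1 − r_full) / [r_full(1 − r_tgt)] = 0.636 × 0.5480 / (0.4520 × 0.364) ≈ 2.1184
Required items = 2.1184 × 60 = 127.10, so 128 items.

128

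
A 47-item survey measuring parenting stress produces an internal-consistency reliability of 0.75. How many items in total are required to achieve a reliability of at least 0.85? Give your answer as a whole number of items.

Invert Spearman-Brown to solve for n:
n = r_target (1 − r_old) / [ r_old (1 − r_target) ]
n = 0.85 × (1 − 0.75) / [ 0.75 × (1 − 0.85) ]
  = 0.2125 / 0.1125 = 1.8889
So the test needs 1.8889 × 47 ≈ 88.78 items; rounding up, 89.

89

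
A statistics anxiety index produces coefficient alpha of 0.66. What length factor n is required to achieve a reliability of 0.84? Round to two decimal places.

2.70

n = 0.84(1 − 0.66) / [0.66(1 − 0.84)]
n = 0.2856 / 0.1056 ≈ 2.7045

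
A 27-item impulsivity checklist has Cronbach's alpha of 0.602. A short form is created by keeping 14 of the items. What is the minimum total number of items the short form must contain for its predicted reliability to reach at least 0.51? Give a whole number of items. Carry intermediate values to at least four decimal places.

Short-form reliability: n = 14/27 = 0.5185; r_14 = n·r/(1+(n−1)r) ≈ 0.4395
Length factor from the short form to reach 0.51: n' = 0.51(1 − 0.4395) / [0.4395(1 − 0.51)] ≈ 1.3274
Total items = 1.3274 × 14 = 18.58, rounded up to 19.

19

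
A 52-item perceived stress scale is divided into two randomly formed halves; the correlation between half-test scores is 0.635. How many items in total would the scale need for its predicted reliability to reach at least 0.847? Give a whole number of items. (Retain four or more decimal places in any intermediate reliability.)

83

r_full = 2(0.635)/(1 + 0.635) = 0.7768
n = r_tgt(1 − r_full) / [r_full(1 − r_tgt)] = 0.847 × 0.2232 / (0.7768 × 0.153) ≈ 1.5907
Required items = 1.5907 × 52 = 82.72, so 83 items.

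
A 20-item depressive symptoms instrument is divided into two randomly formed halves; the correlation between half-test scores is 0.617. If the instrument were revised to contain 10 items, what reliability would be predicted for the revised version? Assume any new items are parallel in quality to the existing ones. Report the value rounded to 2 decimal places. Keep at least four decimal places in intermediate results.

Spearman-Brown correction (n = 2): r_full = 2·0.617/(1 + 0.617) = 0.7631
Then adjust to 10 items: n = 10/20 = 0.5000
r_new = n·r_full / (1 + (n − 1)·r_full) = 0.3816 / 0.6184 ≈ 0.6171

0.62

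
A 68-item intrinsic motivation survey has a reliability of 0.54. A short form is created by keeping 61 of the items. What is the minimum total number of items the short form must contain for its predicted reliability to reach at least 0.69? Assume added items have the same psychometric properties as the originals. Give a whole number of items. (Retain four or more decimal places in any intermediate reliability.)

129

Short-form reliability: n = 61/68 = 0.8971; r_61 = n·r/(1+(n−1)r) ≈ 0.5129
Then solve for n' with r_old = 0.5129, r_target = 0.69: n' = 0.69(1 − 0.5129)/[0.5129(1 − 0.69)] = 2.1138
Total items = 2.1138 × 61 = 128.94, rounded up to 129.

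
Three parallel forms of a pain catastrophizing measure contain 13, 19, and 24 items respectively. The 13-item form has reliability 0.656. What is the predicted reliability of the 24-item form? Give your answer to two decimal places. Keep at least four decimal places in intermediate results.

The 19-item form is not needed; work directly from the 13-item form with n = 24/13 = 1.8462.
r_{24} = n·r / (1 + (n − 1)·r) = 1.2111 / 1.5551 ≈ 0.7788

0.78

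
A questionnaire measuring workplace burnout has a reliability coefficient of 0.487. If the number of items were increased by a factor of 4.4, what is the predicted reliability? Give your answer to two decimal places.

0.81

Apply the Spearman-Brown prophecy formula, r' = nr / [1 + (n − 1)r]:
r_new = 4.4·0.487 / [1 + (4.4 − 1)·0.487]
     = 2.1428 / 2.6558 = 0.8068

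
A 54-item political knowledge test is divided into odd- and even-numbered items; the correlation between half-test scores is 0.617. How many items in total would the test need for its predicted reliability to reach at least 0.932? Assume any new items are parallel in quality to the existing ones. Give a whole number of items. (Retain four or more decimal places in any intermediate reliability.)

r_full = 2(0.617)/(1 + 0.617) = 0.7631
Solve Spearman-Brown for n: n = 0.932(1 − 0.7631) / [0.7631(1 − 0.932)] = 4.2549
Required items = 4.2549 × 54 = 229.76, so 230 items.

230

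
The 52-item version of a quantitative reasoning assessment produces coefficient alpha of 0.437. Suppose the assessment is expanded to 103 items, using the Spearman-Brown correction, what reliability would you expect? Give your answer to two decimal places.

0.61

The new length is 103/52 = 1.9808 times the old.
r_new = 1.9808·0.437 / [1 + (1.9808 − 1)·0.437]
r_new = 0.8656 / 1.4286 ≈ 0.6059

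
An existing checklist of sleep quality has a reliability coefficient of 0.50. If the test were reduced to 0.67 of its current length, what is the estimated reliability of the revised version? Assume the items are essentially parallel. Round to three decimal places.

0.401

r_new = 0.67·0.50 / [1 + (0.67 − 1)·0.50]
r_new = 0.3350 / 0.8350 ≈ 0.4012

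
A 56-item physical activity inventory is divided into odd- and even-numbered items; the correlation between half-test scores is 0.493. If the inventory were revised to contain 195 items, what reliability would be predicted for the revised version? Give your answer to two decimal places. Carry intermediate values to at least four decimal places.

Full-test reliability from the split-half r: r_full = 2(0.493)/(1 + 0.493) = 0.6604
Then adjust to 195 items: n = 195/56 = 3.4821
r_new = n·r_full / (1 + (n − 1)·r_full) = 2.2996 / 2.6392 ≈ 0.8713

0.87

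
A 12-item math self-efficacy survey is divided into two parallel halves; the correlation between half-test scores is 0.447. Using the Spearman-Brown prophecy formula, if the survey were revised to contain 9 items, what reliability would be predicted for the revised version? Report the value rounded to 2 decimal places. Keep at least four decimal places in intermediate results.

0.55

Full-test reliability from the split-half r: r_full = 2(0.447)/(1 + 0.447) = 0.6178
Length factor from 12 to 9 items: n = 9/12 = 0.7500
r_new = n·r_full / (1 + (n − 1)·r_full) = 0.4634 / 0.8456 ≈ 0.5480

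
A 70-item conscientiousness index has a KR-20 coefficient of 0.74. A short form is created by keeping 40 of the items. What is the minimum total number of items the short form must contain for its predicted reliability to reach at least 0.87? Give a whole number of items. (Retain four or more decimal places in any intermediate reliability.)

165

Short-form reliability: n = 40/70 = 0.5714; r_40 = n·r/(1+(n−1)r) ≈ 0.6192
Then solve for n' with r_old = 0.6192, r_target = 0.87: n' = 0.87(1 − 0.6192)/[0.6192(1 − 0.87)] = 4.1157
Total items = 4.1157 × 40 = 164.63, rounded up to 165.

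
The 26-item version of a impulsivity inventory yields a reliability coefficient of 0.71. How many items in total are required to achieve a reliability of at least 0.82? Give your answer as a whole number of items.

Spearman-Brown solved for the length factor n:
n = r_target (1 − r_old) / [ r_old (1 − r_target) ]
n = 0.82(1 − 0.71) / [0.71(1 − 0.82)]
n = 0.2378 / 0.1278 ≈ 1.8607
Items needed = n × 26 = 1.8607 × 26 ≈ 48.38 → round up to 49

49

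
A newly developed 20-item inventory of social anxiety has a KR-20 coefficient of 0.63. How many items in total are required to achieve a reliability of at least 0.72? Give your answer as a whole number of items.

31

Rearranging the Spearman-Brown formula for n,
n = r_target (1 − r_old) / [ r_old (1 − r_target) ]
n = 0.72 × (1 − 0.63) / [ 0.63 × (1 − 0.72) ]
n = 0.2664 / 0.1764 ≈ 1.5102
So the test needs 1.5102 × 20 ≈ 30.20 items; rounding up, 31.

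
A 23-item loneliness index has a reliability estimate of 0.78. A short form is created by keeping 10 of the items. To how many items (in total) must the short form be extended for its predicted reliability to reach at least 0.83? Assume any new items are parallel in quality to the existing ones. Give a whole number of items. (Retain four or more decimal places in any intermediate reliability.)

First, r for the 10-item form: n = 10/23 = 0.4348, so r_10 = 0.4348·0.78/(1 + (0.4348 − 1)·0.78) = 0.6065
Then solve for n' with r_old = 0.6065, r_target = 0.83: n' = 0.83(1 − 0.6065)/[0.6065(1 − 0.83)] = 3.1677
Items = 3.1677 × 10 ≈ 31.68 → 32

32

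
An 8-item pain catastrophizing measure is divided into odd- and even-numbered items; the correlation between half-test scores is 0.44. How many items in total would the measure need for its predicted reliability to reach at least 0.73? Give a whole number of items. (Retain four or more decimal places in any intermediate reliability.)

14

Corrected full-test reliability: r_full = 2 × 0.44 / (1 + 0.44) ≈ 0.6111
n = r_tgt(1 − r_full) / [r_full(1 − r_tgt)] = 0.73 × 0.3889 / (0.6111 × 0.27) ≈ 1.7206
Required items = 1.7206 × 8 = 13.76, so 14 items.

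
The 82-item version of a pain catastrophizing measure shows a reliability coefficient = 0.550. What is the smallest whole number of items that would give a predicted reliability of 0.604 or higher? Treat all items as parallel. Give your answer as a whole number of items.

103

Spearman-Brown solved for the length factor n:
n = r_target (1 − r_old) / [ r_old (1 − r_target) ]
n = 0.604(1 − 0.550) / [0.550(1 − 0.604)]
  = 0.271800 / 0.217800 = 1.2479
Items needed = n × 82 = 1.2479 × 82 ≈ 102.33 → round up to 103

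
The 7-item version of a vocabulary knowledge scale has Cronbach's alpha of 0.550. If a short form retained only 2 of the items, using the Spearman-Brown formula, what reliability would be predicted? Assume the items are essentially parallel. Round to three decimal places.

n = 2/7 = 0.2857
r_new = (0.2857 × 0.550) / (1 + (0.2857 − 1) × 0.550)
r_new = 0.1571 / 0.6071 ≈ 0.2588

0.259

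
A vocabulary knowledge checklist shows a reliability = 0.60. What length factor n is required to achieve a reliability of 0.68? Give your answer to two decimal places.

1.42

n = 0.68 × (1 − 0.60) / [ 0.60 × (1 − 0.68) ]
n = 0.2720 / 0.1920 ≈ 1.4167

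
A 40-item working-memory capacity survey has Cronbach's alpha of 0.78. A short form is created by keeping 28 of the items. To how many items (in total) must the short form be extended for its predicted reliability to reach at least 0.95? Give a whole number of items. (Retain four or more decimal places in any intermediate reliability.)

First, r for the 28-item form: n = 28/40 = 0.7000, so r_28 = 0.7000·0.78/(1 + (0.7000 − 1)·0.78) = 0.7128
Length factor from the short form to reach 0.95: n' = 0.95(1 − 0.7128) / [0.7128(1 − 0.95)] ≈ 7.6554
Total items = 7.6554 × 28 = 214.35, rounded up to 215.

215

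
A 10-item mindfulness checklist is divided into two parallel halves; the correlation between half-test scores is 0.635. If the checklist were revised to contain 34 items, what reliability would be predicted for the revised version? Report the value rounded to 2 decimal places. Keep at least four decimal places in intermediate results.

Spearman-Brown correction (n = 2): r_full = 2·0.635/(1 + 0.635) = 0.7768
Length factor from 10 to 34 items: n = 34/10 = 3.4000
r_new = n·r_full / (1 + (n − 1)·r_full) = 2.6411 / 2.8643 ≈ 0.9221

0.92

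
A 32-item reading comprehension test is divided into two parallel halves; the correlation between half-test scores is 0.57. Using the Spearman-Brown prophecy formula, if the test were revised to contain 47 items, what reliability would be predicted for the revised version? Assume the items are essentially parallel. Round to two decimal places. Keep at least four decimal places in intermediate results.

0.80

Spearman-Brown correction (n = 2): r_full = 2·0.57/(1 + 0.57) = 0.7261
Then adjust to 47 items: n = 47/32 = 1.4688
r_new = n·r_full / (1 + (n − 1)·r_full) = 1.0665 / 1.3404 ≈ 0.7957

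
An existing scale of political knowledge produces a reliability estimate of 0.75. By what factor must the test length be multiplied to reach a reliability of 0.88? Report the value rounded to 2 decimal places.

2.44

Invert Spearman-Brown to solve for n:
n = r_target (1 − r_old) / [ r_old (1 − r_target) ]
n = 0.88(1 − 0.75) / [0.75(1 − 0.88)]
n = 0.2200 / 0.0900 ≈ 2.4444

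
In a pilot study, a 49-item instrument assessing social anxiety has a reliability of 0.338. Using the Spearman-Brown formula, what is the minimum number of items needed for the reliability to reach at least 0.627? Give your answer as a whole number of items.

162

n = [0.627 × 0.662] / [0.338 × 0.373]
  = 0.415074 / 0.126074 = 3.2923
Items needed = n × 49 = 3.2923 × 49 ≈ 161.32 → round up to 162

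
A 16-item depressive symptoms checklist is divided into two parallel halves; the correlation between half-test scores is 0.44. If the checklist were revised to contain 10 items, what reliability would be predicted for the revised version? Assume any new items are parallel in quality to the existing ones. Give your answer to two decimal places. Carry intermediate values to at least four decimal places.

First correct the split-half correlation to full-test reliability: r_full = 2 × 0.44 / (1 + 0.44) ≈ 0.6111
Length factor from 16 to 10 items: n = 10/16 = 0.6250
r_new = n·r_full / (1 + (n − 1)·r_full) = 0.3819 / 0.7708 ≈ 0.4955

0.50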